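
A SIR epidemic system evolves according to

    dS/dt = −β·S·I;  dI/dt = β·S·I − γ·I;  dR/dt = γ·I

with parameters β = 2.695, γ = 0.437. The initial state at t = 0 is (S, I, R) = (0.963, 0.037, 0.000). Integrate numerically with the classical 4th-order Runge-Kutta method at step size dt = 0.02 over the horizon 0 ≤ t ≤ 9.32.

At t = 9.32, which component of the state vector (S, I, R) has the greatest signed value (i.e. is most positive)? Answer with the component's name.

largest component: R

t=0.000: state=(0.963, 0.037, 0.000)
step 1 (dt=0.02): k1=(-0.096, 0.080, 0.016), k2=(-0.098, 0.081, 0.017), k3=(-0.098, 0.082, 0.017), k4=(-0.100, 0.083, 0.017); state += dt/6·(k1+2k2+2k3+k4)
t=0.020: state=(0.961, 0.039, 0.000)
t=0.040: state=(0.959, 0.040, 0.001)
t=0.060: state=(0.957, 0.042, 0.001)
continuing one RK4 step at a time; state shown every 25 steps (Δt=0.5):
t=0.500: state=(0.882, 0.104, 0.014)
t=1.000: state=(0.703, 0.246, 0.051)
t=1.500: state=(0.445, 0.430, 0.125)
t=2.000: state=(0.229, 0.538, 0.233)
t=2.500: state=(0.110, 0.538, 0.352)
t=3.000: state=(0.055, 0.481, 0.464)
t=3.500: state=(0.030, 0.408, 0.561)
t=4.000: state=(0.018, 0.339, 0.643)
t=4.500: state=(0.012, 0.278, 0.710)
t=5.000: state=(0.009, 0.226, 0.765)
t=5.500: state=(0.007, 0.184, 0.810)
t=6.000: state=(0.005, 0.149, 0.846)
t=6.500: state=(0.004, 0.120, 0.875)
t=7.000: state=(0.004, 0.097, 0.899)
t=7.500: state=(0.003, 0.079, 0.918)
t=8.000: state=(0.003, 0.063, 0.934)
t=8.500: state=(0.003, 0.051, 0.946)
t=9.000: state=(0.003, 0.041, 0.956)
t=9.320: state=(0.003, 0.036, 0.961)
compare at T: S=0.003, I=0.036, R=0.961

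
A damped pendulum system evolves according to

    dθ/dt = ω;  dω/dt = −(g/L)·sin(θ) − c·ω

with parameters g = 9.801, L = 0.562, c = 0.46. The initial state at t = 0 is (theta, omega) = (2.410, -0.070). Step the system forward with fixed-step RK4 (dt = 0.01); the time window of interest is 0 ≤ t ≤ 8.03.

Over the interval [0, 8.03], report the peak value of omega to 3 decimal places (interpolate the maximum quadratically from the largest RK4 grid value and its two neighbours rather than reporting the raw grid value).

max omega = 5.833

t=0.000: state=(2.410, -0.070)
step 1 (dt=0.01): k1=(-0.070, -11.618), k2=(-0.128, -11.596), k3=(-0.128, -11.600), k4=(-0.186, -11.582); state += dt/6·(k1+2k2+2k3+k4)
t=0.010: state=(2.409, -0.186)
t=0.020: state=(2.406, -0.302)
t=0.030: state=(2.403, -0.417)
continuing one RK4 step at a time; state shown every 50 steps (Δt=0.5):
t=0.500: state=(0.765, -6.659)
t=1.000: state=(-1.718, -0.983)
t=1.500: state=(-0.226, 5.826)
t=2.000: state=(1.355, -0.849)
t=2.500: state=(-0.489, -4.140)
t=3.000: state=(-0.781, 2.972)
t=3.500: state=(0.858, 1.290)
t=4.000: state=(0.015, -3.379)
t=4.500: state=(-0.678, 1.345)
t=5.000: state=(0.503, 1.597)
t=5.500: state=(0.140, -2.365)
t=6.000: state=(-0.506, 0.609)
t=6.500: state=(0.305, 1.364)
t=7.000: state=(0.148, -1.627)
t=7.500: state=(-0.364, 0.280)
t=8.000: state=(0.192, 1.052)
t=8.030: state=(0.222, 0.930)
largest grid value and its neighbours: omega(1.500)=5.82558, omega(1.510)=5.83282, omega(1.520)=5.83003
parabola through these three points peaks at t≈1.512 with omega≈5.83307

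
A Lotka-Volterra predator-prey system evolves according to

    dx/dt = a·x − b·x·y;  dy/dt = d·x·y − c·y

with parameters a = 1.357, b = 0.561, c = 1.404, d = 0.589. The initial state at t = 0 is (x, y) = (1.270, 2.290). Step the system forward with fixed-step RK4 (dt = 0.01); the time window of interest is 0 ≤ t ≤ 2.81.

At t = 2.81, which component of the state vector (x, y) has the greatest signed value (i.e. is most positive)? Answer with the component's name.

largest component: x

t=0.000: state=(1.270, 2.290)
step 1 (dt=0.01): k1=(0.092, -1.502), k2=(0.097, -1.497), k3=(0.097, -1.497), k4=(0.103, -1.491); state += dt/6·(k1+2k2+2k3+k4)
t=0.010: state=(1.271, 2.275)
t=0.020: state=(1.272, 2.260)
t=0.030: state=(1.273, 2.245)
continuing one RK4 step at a time; state shown every 10 steps (Δt=0.1):
t=0.100: state=(1.284, 2.145)
t=0.200: state=(1.309, 2.012)
t=0.300: state=(1.344, 1.891)
t=0.400: state=(1.389, 1.781)
t=0.500: state=(1.444, 1.682)
t=0.600: state=(1.508, 1.594)
t=0.700: state=(1.583, 1.517)
t=0.800: state=(1.669, 1.451)
t=0.900: state=(1.764, 1.395)
t=1.000: state=(1.871, 1.349)
t=1.100: state=(1.989, 1.314)
t=1.200: state=(2.118, 1.288)
t=1.300: state=(2.258, 1.274)
t=1.400: state=(2.408, 1.270)
t=1.500: state=(2.568, 1.277)
t=1.600: state=(2.736, 1.298)
t=1.700: state=(2.911, 1.332)
t=1.800: state=(3.090, 1.381)
t=1.900: state=(3.270, 1.447)
t=2.000: state=(3.445, 1.533)
t=2.100: state=(3.610, 1.640)
t=2.200: state=(3.758, 1.770)
t=2.300: state=(3.881, 1.927)
t=2.400: state=(3.969, 2.110)
t=2.500: state=(4.015, 2.321)
t=2.600: state=(4.011, 2.555)
t=2.700: state=(3.953, 2.808)
t=2.800: state=(3.839, 3.071)
t=2.810: state=(3.825, 3.097)
compare at T: x=3.825, y=3.097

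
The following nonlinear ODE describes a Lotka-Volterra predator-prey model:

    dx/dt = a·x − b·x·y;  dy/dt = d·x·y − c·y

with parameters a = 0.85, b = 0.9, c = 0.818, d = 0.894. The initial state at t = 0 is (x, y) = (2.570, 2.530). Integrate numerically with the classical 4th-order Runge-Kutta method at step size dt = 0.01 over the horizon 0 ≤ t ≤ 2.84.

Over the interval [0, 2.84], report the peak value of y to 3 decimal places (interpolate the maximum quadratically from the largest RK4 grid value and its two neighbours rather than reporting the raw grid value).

max y = 3.557

t=0.000: state=(2.570, 2.530)
step 1 (dt=0.01): k1=(-3.667, 3.743), k2=(-3.684, 3.729), k3=(-3.684, 3.729), k4=(-3.700, 3.714); state += dt/6·(k1+2k2+2k3+k4)
t=0.010: state=(2.533, 2.567)
t=0.020: state=(2.496, 2.604)
t=0.030: state=(2.459, 2.641)
continuing one RK4 step at a time; state shown every 10 steps (Δt=0.1):
t=0.100: state=(2.192, 2.885)
t=0.200: state=(1.816, 3.179)
t=0.300: state=(1.470, 3.392)
t=0.400: state=(1.172, 3.516)
t=0.500: state=(0.928, 3.557)
t=0.600: state=(0.734, 3.529)
t=0.700: state=(0.583, 3.448)
t=0.800: state=(0.468, 3.329)
t=0.900: state=(0.380, 3.186)
t=1.000: state=(0.313, 3.028)
t=1.100: state=(0.261, 2.862)
t=1.200: state=(0.222, 2.695)
t=1.300: state=(0.191, 2.529)
t=1.400: state=(0.167, 2.368)
t=1.500: state=(0.148, 2.212)
t=1.600: state=(0.133, 2.064)
t=1.700: state=(0.121, 1.924)
t=1.800: state=(0.111, 1.791)
t=1.900: state=(0.104, 1.666)
t=2.000: state=(0.098, 1.549)
t=2.100: state=(0.093, 1.440)
t=2.200: state=(0.089, 1.338)
t=2.300: state=(0.086, 1.242)
t=2.400: state=(0.085, 1.153)
t=2.500: state=(0.083, 1.071)
t=2.600: state=(0.083, 0.994)
t=2.700: state=(0.082, 0.923)
t=2.800: state=(0.083, 0.857)
t=2.840: state=(0.083, 0.831)
largest grid value and its neighbours: y(0.500)=3.55701, y(0.510)=3.55707, y(0.520)=3.55644
parabola through these three points peaks at t≈0.506 with y≈3.55713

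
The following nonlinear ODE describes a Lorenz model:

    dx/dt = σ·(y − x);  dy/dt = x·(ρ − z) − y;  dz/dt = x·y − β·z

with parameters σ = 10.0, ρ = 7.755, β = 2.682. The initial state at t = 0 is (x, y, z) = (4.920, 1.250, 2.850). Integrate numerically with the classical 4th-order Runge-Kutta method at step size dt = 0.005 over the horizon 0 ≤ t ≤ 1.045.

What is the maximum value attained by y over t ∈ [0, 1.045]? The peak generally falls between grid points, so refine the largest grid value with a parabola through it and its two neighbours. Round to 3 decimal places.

t=0.000: state=(4.920, 1.250, 2.850)
step 1 (dt=0.005): k1=(-36.700, 22.883, -1.494), k2=(-35.210, 22.393, -1.322), k3=(-35.260, 22.411, -1.324), k4=(-33.816, 21.937, -1.165); state += dt/6·(k1+2k2+2k3+k4)
t=0.005: state=(4.744, 1.362, 2.843)
t=0.010: state=(4.582, 1.469, 2.838)
t=0.015: state=(4.432, 1.573, 2.835)
continuing one RK4 step at a time; state shown every 10 steps (Δt=0.05):
t=0.050: state=(3.689, 2.199, 2.835)
t=0.100: state=(3.259, 2.910, 2.890)
t=0.150: state=(3.255, 3.526, 3.016)
t=0.200: state=(3.487, 4.113, 3.239)
t=0.250: state=(3.857, 4.689, 3.590)
t=0.300: state=(4.303, 5.240, 4.090)
t=0.350: state=(4.778, 5.725, 4.747)
t=0.400: state=(5.232, 6.084, 5.541)
t=0.450: state=(5.611, 6.256, 6.420)
t=0.500: state=(5.861, 6.199, 7.295)
t=0.550: state=(5.940, 5.914, 8.061)
t=0.600: state=(5.836, 5.451, 8.620)
t=0.650: state=(5.567, 4.896, 8.921)
t=0.700: state=(5.184, 4.341, 8.962)
t=0.750: state=(4.745, 3.854, 8.786)
t=0.800: state=(4.310, 3.472, 8.456)
t=0.850: state=(3.919, 3.204, 8.034)
t=0.900: state=(3.599, 3.038, 7.572)
t=0.950: state=(3.359, 2.960, 7.107)
t=1.000: state=(3.199, 2.955, 6.667)
t=1.045: state=(3.118, 3.001, 6.307)
largest grid value and its neighbours: y(0.460)=6.26366, y(0.465)=6.26395, y(0.470)=6.26187
parabola through these three points peaks at t≈0.463 with y≈6.26412

max y = 6.264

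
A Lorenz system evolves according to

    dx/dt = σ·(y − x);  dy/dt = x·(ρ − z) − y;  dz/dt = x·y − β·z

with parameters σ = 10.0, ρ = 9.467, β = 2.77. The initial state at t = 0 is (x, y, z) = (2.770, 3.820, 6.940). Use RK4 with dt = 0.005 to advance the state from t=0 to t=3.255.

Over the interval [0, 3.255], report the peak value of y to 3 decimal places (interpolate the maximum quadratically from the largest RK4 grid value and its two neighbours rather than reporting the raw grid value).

t=0.000: state=(2.770, 3.820, 6.940)
step 1 (dt=0.005): k1=(10.500, 3.180, -8.642), k2=(10.317, 3.299, -8.460), k3=(10.325, 3.296, -8.462), k4=(10.149, 3.413, -8.282); state += dt/6·(k1+2k2+2k3+k4)
t=0.005: state=(2.822, 3.836, 6.898)
t=0.010: state=(2.872, 3.854, 6.857)
t=0.015: state=(2.920, 3.873, 6.818)
continuing one RK4 step at a time; state shown every 40 steps (Δt=0.2):
t=0.200: state=(4.334, 5.078, 6.503)
t=0.400: state=(5.675, 6.123, 8.288)
t=0.600: state=(5.644, 5.192, 9.902)
t=0.800: state=(4.529, 4.047, 9.170)
t=1.000: state=(4.063, 4.085, 7.830)
t=1.200: state=(4.492, 4.847, 7.416)
t=1.400: state=(5.204, 5.477, 8.212)
t=1.600: state=(5.329, 5.173, 9.141)
t=1.800: state=(4.805, 4.523, 8.986)
t=2.000: state=(4.454, 4.411, 8.259)
t=2.200: state=(4.612, 4.785, 7.923)
t=2.400: state=(4.989, 5.148, 8.263)
t=2.600: state=(5.112, 5.064, 8.769)
t=2.800: state=(4.877, 4.728, 8.786)
t=3.000: state=(4.657, 4.609, 8.422)
t=3.200: state=(4.700, 4.780, 8.193)
t=3.255: state=(4.749, 4.846, 8.195)
largest grid value and its neighbours: y(0.405)=6.12456, y(0.410)=6.12506, y(0.415)=6.12399
parabola through these three points peaks at t≈0.409 with y≈6.12508

max y = 6.125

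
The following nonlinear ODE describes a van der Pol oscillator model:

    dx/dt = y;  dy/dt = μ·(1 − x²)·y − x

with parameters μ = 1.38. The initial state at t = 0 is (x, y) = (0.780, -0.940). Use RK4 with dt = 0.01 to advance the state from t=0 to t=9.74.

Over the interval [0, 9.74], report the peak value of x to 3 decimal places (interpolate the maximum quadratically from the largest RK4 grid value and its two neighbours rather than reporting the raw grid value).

t=0.000: state=(0.780, -0.940)
step 1 (dt=0.01): k1=(-0.940, -1.288), k2=(-0.946, -1.296), k3=(-0.946, -1.296), k4=(-0.953, -1.305); state += dt/6·(k1+2k2+2k3+k4)
t=0.010: state=(0.771, -0.953)
t=0.020: state=(0.761, -0.966)
t=0.030: state=(0.751, -0.979)
continuing one RK4 step at a time; state shown every 50 steps (Δt=0.5):
t=0.500: state=(0.100, -1.900)
t=1.000: state=(-1.146, -2.685)
t=1.500: state=(-1.919, -0.375)
t=2.000: state=(-1.862, 0.382)
t=2.500: state=(-1.619, 0.574)
t=3.000: state=(-1.283, 0.788)
t=3.500: state=(-0.791, 1.251)
t=4.000: state=(0.090, 2.438)
t=4.500: state=(1.512, 2.413)
t=5.000: state=(2.013, 0.008)
t=5.500: state=(1.874, -0.437)
t=6.000: state=(1.617, -0.586)
t=6.500: state=(1.277, -0.796)
t=7.000: state=(0.780, -1.266)
t=7.500: state=(-0.114, -2.472)
t=8.000: state=(-1.537, -2.355)
t=8.500: state=(-2.014, 0.012)
t=9.000: state=(-1.870, 0.440)
t=9.500: state=(-1.612, 0.589)
t=9.740: state=(-1.461, 0.674)
largest grid value and its neighbours: x(4.990)=2.01309, x(5.000)=2.01328, x(5.010)=2.01326
parabola through these three points peaks at t≈5.004 with x≈2.01330

max x = 2.013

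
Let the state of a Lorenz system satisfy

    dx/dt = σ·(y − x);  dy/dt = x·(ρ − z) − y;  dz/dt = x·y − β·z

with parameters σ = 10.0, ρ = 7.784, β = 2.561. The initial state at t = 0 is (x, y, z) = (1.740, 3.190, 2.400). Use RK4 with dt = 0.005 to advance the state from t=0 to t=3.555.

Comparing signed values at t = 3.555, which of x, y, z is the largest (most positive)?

largest component: z

t=0.000: state=(1.740, 3.190, 2.400)
step 1 (dt=0.005): k1=(14.500, 6.178, -0.596), k2=(14.292, 6.361, -0.449), k3=(14.302, 6.357, -0.451), k4=(14.103, 6.535, -0.304); state += dt/6·(k1+2k2+2k3+k4)
t=0.005: state=(1.811, 3.222, 2.398)
t=0.010: state=(1.881, 3.255, 2.397)
t=0.015: state=(1.949, 3.291, 2.398)
continuing one RK4 step at a time; state shown every 40 steps (Δt=0.2):
t=0.200: state=(4.115, 5.298, 3.527)
t=0.400: state=(6.079, 6.544, 7.332)
t=0.600: state=(5.289, 4.244, 9.466)
t=0.800: state=(3.352, 2.681, 7.808)
t=1.000: state=(2.729, 2.726, 5.869)
t=1.200: state=(3.151, 3.543, 4.934)
t=1.400: state=(4.154, 4.708, 5.369)
t=1.600: state=(5.014, 5.218, 6.954)
t=1.800: state=(4.800, 4.433, 7.972)
t=2.000: state=(3.970, 3.608, 7.461)
t=2.200: state=(3.555, 3.509, 6.491)
t=2.400: state=(3.731, 3.928, 5.986)
t=2.600: state=(4.215, 4.462, 6.228)
t=2.800: state=(4.555, 4.617, 6.918)
t=3.000: state=(4.439, 4.284, 7.308)
t=3.200: state=(4.088, 3.930, 7.089)
t=3.400: state=(3.902, 3.881, 6.652)
t=3.555: state=(3.951, 4.027, 6.452)
compare at T: x=3.951, y=4.027, z=6.452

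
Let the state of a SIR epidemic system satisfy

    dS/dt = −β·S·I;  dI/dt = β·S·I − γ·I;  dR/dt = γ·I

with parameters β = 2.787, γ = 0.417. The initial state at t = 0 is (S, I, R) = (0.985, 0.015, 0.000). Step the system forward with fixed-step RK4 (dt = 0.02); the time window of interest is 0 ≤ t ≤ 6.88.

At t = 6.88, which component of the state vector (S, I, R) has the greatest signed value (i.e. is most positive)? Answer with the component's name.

t=0.000: state=(0.985, 0.015, 0.000)
step 1 (dt=0.02): k1=(-0.041, 0.035, 0.006), k2=(-0.042, 0.036, 0.006), k3=(-0.042, 0.036, 0.006), k4=(-0.043, 0.037, 0.007); state += dt/6·(k1+2k2+2k3+k4)
t=0.020: state=(0.984, 0.016, 0.000)
t=0.040: state=(0.983, 0.016, 0.000)
t=0.060: state=(0.982, 0.017, 0.000)
continuing one RK4 step at a time; state shown every 25 steps (Δt=0.5):
t=0.500: state=(0.947, 0.047, 0.006)
t=1.000: state=(0.842, 0.134, 0.023)
t=1.500: state=(0.625, 0.307, 0.068)
t=2.000: state=(0.355, 0.492, 0.152)
t=2.500: state=(0.167, 0.567, 0.265)
t=3.000: state=(0.077, 0.541, 0.382)
t=3.500: state=(0.038, 0.474, 0.488)
t=4.000: state=(0.021, 0.400, 0.579)
t=4.500: state=(0.012, 0.332, 0.655)
t=5.000: state=(0.008, 0.273, 0.718)
t=5.500: state=(0.006, 0.224, 0.770)
t=6.000: state=(0.004, 0.183, 0.812)
t=6.500: state=(0.003, 0.150, 0.847)
t=6.880: state=(0.003, 0.128, 0.869)
compare at T: S=0.003, I=0.128, R=0.869

largest component: R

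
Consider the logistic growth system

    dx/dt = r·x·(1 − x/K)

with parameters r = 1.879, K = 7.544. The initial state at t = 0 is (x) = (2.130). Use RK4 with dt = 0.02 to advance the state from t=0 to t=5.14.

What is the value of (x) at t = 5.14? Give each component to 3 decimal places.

(x) = (7.543)

t=0.000: state=(2.130)
step 1 (dt=0.02): k1=(2.872), k2=(2.896), k3=(2.896), k4=(2.919); state += dt/6·(k1+2k2+2k3+k4)
t=0.020: state=(2.188)
t=0.040: state=(2.247)
t=0.060: state=(2.306)
continuing one RK4 step at a time; state shown every 10 steps (Δt=0.2):
t=0.200: state=(2.748)
t=0.400: state=(3.431)
t=0.600: state=(4.138)
t=0.800: state=(4.819)
t=1.000: state=(5.434)
t=1.200: state=(5.956)
t=1.400: state=(6.376)
t=1.600: state=(6.701)
t=1.800: state=(6.944)
t=2.000: state=(7.122)
t=2.200: state=(7.249)
t=2.400: state=(7.339)
t=2.600: state=(7.402)
t=2.800: state=(7.446)
t=3.000: state=(7.476)
t=3.200: state=(7.497)
t=3.400: state=(7.512)
t=3.600: state=(7.522)
t=3.800: state=(7.529)
t=4.000: state=(7.534)
t=4.200: state=(7.537)
t=4.400: state=(7.539)
t=4.600: state=(7.541)
t=4.800: state=(7.542)
t=5.000: state=(7.542)
t=5.140: state=(7.543)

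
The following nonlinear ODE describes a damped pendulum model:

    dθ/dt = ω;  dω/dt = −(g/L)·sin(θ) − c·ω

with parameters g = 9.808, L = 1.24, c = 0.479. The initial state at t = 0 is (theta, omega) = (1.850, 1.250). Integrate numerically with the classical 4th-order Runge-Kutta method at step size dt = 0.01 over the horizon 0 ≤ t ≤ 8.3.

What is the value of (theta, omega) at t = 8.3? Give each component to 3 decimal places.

t=0.000: state=(1.850, 1.250)
step 1 (dt=0.01): k1=(1.250, -8.202), k2=(1.209, -8.169), k3=(1.209, -8.169), k4=(1.168, -8.136); state += dt/6·(k1+2k2+2k3+k4)
t=0.010: state=(1.862, 1.168)
t=0.020: state=(1.873, 1.087)
t=0.030: state=(1.884, 1.007)
continuing one RK4 step at a time; state shown every 50 steps (Δt=0.5):
t=0.500: state=(1.542, -2.384)
t=1.000: state=(-0.233, -3.802)
t=1.500: state=(-1.326, -0.262)
t=2.000: state=(-0.595, 2.813)
t=2.500: state=(0.743, 1.722)
t=3.000: state=(0.796, -1.401)
t=3.500: state=(-0.237, -2.050)
t=4.000: state=(-0.714, 0.316)
t=4.500: state=(-0.087, 1.750)
t=5.000: state=(0.530, 0.375)
t=5.500: state=(0.253, -1.244)
t=6.000: state=(-0.331, -0.721)
t=6.500: state=(-0.307, 0.741)
t=7.000: state=(0.161, 0.813)
t=7.500: state=(0.292, -0.326)
t=8.000: state=(-0.035, -0.744)
t=8.300: state=(-0.208, -0.351)

(theta, omega) = (-0.208, -0.351)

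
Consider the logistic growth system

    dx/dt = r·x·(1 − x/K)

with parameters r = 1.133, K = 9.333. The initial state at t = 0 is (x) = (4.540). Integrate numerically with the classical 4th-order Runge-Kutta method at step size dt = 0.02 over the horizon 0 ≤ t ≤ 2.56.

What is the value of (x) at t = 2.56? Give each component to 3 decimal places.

(x) = (8.821)

t=0.000: state=(4.540)
step 1 (dt=0.02): k1=(2.642), k2=(2.642), k3=(2.642), k4=(2.643); state += dt/6·(k1+2k2+2k3+k4)
t=0.020: state=(4.593)
t=0.040: state=(4.646)
t=0.060: state=(4.699)
continuing one RK4 step at a time; state shown every 5 steps (Δt=0.1):
t=0.100: state=(4.804)
t=0.200: state=(5.068)
t=0.300: state=(5.329)
t=0.400: state=(5.585)
t=0.500: state=(5.836)
t=0.600: state=(6.080)
t=0.700: state=(6.316)
t=0.800: state=(6.543)
t=0.900: state=(6.759)
t=1.000: state=(6.965)
t=1.100: state=(7.159)
t=1.200: state=(7.343)
t=1.300: state=(7.514)
t=1.400: state=(7.674)
t=1.500: state=(7.823)
t=1.600: state=(7.961)
t=1.700: state=(8.089)
t=1.800: state=(8.206)
t=1.900: state=(8.313)
t=2.000: state=(8.412)
t=2.100: state=(8.502)
t=2.200: state=(8.584)
t=2.300: state=(8.658)
t=2.400: state=(8.726)
t=2.500: state=(8.787)
t=2.560: state=(8.821)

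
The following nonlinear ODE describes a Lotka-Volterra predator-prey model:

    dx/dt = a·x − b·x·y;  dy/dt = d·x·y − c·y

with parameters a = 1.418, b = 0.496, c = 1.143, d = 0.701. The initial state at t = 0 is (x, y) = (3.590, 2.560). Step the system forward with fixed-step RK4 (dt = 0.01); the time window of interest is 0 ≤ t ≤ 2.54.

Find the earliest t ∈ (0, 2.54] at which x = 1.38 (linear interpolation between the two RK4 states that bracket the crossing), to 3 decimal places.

t=0.000: state=(3.590, 2.560)
step 1 (dt=0.01): k1=(0.532, 3.516), k2=(0.501, 3.545), k3=(0.501, 3.545), k4=(0.470, 3.574); state += dt/6·(k1+2k2+2k3+k4)
t=0.010: state=(3.595, 2.595)
t=0.020: state=(3.599, 2.631)
t=0.030: state=(3.603, 2.668)
continuing one RK4 step at a time; state shown every 10 steps (Δt=0.1):
t=0.100: state=(3.610, 2.940)
t=0.200: state=(3.558, 3.373)
t=0.300: state=(3.428, 3.845)
t=0.400: state=(3.225, 4.333)
t=0.500: state=(2.963, 4.802)
t=0.600: state=(2.662, 5.218)
t=0.700: state=(2.348, 5.548)
t=0.800: state=(2.043, 5.771)
t=0.900: state=(1.762, 5.881)
t=1.000: state=(1.516, 5.884)
t=1.060: state=(1.386, 5.839)
next step: t=1.070: state=(1.366, 5.829) — x has crossed 1.38
linear interpolation between t=1.060 (1.38638) and t=1.070 (1.36608) → t≈1.063

t = 1.063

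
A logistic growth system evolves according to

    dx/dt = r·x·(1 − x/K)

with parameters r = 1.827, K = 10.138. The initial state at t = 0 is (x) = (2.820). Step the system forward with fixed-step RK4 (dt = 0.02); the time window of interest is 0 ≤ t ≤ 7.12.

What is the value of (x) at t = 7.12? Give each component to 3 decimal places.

(x) = (10.138)

t=0.000: state=(2.820)
step 1 (dt=0.02): k1=(3.719), k2=(3.749), k3=(3.749), k4=(3.779); state += dt/6·(k1+2k2+2k3+k4)
t=0.020: state=(2.895)
t=0.040: state=(2.971)
t=0.060: state=(3.048)
continuing one RK4 step at a time; state shown every 25 steps (Δt=0.5):
t=0.500: state=(4.967)
t=1.000: state=(7.152)
t=1.500: state=(8.684)
t=2.000: state=(9.500)
t=2.500: state=(9.872)
t=3.000: state=(10.030)
t=3.500: state=(10.094)
t=4.000: state=(10.120)
t=4.500: state=(10.131)
t=5.000: state=(10.135)
t=5.500: state=(10.137)
t=6.000: state=(10.138)
t=6.500: state=(10.138)
t=7.000: state=(10.138)
t=7.120: state=(10.138)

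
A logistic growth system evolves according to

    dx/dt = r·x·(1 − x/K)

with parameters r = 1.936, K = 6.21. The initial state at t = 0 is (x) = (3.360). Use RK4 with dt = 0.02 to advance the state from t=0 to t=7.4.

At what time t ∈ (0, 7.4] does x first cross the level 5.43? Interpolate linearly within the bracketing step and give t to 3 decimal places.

t = 0.917

t=0.000: state=(3.360)
step 1 (dt=0.02): k1=(2.985), k2=(2.980), k3=(2.980), k4=(2.975); state += dt/6·(k1+2k2+2k3+k4)
t=0.020: state=(3.420)
t=0.040: state=(3.479)
t=0.060: state=(3.538)
continuing one RK4 step at a time; state shown every 25 steps (Δt=0.5):
t=0.500: state=(4.697)
t=0.900: state=(5.407)
next step: t=0.920: state=(5.434) — x has crossed 5.43
linear interpolation between t=0.900 (5.40695) and t=0.920 (5.43364) → t≈0.917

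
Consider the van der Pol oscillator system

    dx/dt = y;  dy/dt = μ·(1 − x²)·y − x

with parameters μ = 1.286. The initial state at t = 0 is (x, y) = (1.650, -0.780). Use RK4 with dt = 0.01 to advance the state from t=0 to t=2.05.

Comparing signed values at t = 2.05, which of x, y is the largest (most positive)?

largest component: y

t=0.000: state=(1.650, -0.780)
step 1 (dt=0.01): k1=(-0.780, 0.078), k2=(-0.780, 0.068), k3=(-0.780, 0.068), k4=(-0.779, 0.058); state += dt/6·(k1+2k2+2k3+k4)
t=0.010: state=(1.642, -0.779)
t=0.020: state=(1.634, -0.779)
t=0.030: state=(1.627, -0.779)
continuing one RK4 step at a time; state shown every 10 steps (Δt=0.1):
t=0.100: state=(1.572, -0.781)
t=0.200: state=(1.493, -0.798)
t=0.300: state=(1.412, -0.827)
t=0.400: state=(1.327, -0.869)
t=0.500: state=(1.238, -0.923)
t=0.600: state=(1.142, -0.990)
t=0.700: state=(1.039, -1.074)
t=0.800: state=(0.927, -1.177)
t=0.900: state=(0.803, -1.304)
t=1.000: state=(0.665, -1.459)
t=1.100: state=(0.510, -1.648)
t=1.200: state=(0.334, -1.875)
t=1.300: state=(0.134, -2.142)
t=1.400: state=(-0.095, -2.437)
t=1.500: state=(-0.353, -2.729)
t=1.600: state=(-0.638, -2.953)
t=1.700: state=(-0.939, -3.018)
t=1.800: state=(-1.234, -2.838)
t=1.900: state=(-1.498, -2.405)
t=2.000: state=(-1.709, -1.815)
t=2.050: state=(-1.792, -1.507)
compare at T: x=-1.792, y=-1.507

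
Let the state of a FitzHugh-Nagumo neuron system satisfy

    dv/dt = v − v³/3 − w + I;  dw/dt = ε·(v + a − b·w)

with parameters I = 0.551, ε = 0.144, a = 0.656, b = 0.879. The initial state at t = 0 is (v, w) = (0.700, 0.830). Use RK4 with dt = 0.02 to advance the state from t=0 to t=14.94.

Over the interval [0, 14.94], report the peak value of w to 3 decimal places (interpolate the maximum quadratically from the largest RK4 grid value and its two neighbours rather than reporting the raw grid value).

max w = 1.444

t=0.000: state=(0.700, 0.830)
step 1 (dt=0.02): k1=(0.307, 0.090), k2=(0.307, 0.091), k3=(0.307, 0.091), k4=(0.308, 0.091); state += dt/6·(k1+2k2+2k3+k4)
t=0.020: state=(0.706, 0.832)
t=0.040: state=(0.712, 0.834)
t=0.060: state=(0.719, 0.835)
continuing one RK4 step at a time; state shown every 25 steps (Δt=0.5):
t=0.500: state=(0.858, 0.879)
t=1.000: state=(1.011, 0.936)
t=1.500: state=(1.132, 1.000)
t=2.000: state=(1.208, 1.066)
t=2.500: state=(1.239, 1.132)
t=3.000: state=(1.235, 1.195)
t=3.500: state=(1.205, 1.253)
t=4.000: state=(1.157, 1.304)
t=4.500: state=(1.094, 1.349)
t=5.000: state=(1.017, 1.385)
t=5.500: state=(0.925, 1.414)
t=6.000: state=(0.813, 1.434)
t=6.500: state=(0.672, 1.443)
t=7.000: state=(0.483, 1.441)
t=7.500: state=(0.211, 1.423)
t=8.000: state=(-0.208, 1.383)
t=8.500: state=(-0.829, 1.309)
t=9.000: state=(-1.478, 1.192)
t=9.500: state=(-1.810, 1.048)
t=10.000: state=(-1.881, 0.900)
t=10.500: state=(-1.860, 0.760)
t=11.000: state=(-1.815, 0.631)
t=11.500: state=(-1.764, 0.513)
t=12.000: state=(-1.712, 0.406)
t=12.500: state=(-1.659, 0.309)
t=13.000: state=(-1.607, 0.222)
t=13.500: state=(-1.554, 0.144)
t=14.000: state=(-1.502, 0.074)
t=14.500: state=(-1.450, 0.013)
t=14.940: state=(-1.404, -0.036)
largest grid value and its neighbours: w(6.660)=1.44421, w(6.680)=1.44421, w(6.700)=1.44419
parabola through these three points peaks at t≈6.672 with w≈1.44421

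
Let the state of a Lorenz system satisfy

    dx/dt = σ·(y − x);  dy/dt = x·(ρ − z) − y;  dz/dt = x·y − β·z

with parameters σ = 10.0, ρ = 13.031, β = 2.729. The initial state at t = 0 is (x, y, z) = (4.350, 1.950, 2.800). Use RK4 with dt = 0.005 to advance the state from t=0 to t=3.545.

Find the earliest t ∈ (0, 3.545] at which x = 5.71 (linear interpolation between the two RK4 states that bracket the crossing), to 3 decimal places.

t=0.000: state=(4.350, 1.950, 2.800)
step 1 (dt=0.005): k1=(-24.000, 42.555, 0.841), k2=(-22.336, 41.826, 1.175), k3=(-22.396, 41.866, 1.173), k4=(-20.787, 41.175, 1.494); state += dt/6·(k1+2k2+2k3+k4)
t=0.005: state=(4.238, 2.159, 2.806)
t=0.010: state=(4.142, 2.362, 2.815)
t=0.015: state=(4.060, 2.559, 2.827)
t=0.175: state=(5.687, 8.226, 5.147)
next step: t=0.180: state=(5.816, 8.409, 5.315) — x has crossed 5.71
linear interpolation between t=0.175 (5.68742) and t=0.180 (5.81574) → t≈0.176

t = 0.176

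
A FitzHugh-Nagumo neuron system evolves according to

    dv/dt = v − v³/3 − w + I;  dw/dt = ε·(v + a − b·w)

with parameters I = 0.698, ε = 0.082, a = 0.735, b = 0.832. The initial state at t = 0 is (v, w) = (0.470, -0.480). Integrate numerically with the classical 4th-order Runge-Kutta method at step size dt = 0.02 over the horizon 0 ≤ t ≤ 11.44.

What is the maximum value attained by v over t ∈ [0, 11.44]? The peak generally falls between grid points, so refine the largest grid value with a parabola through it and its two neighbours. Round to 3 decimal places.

t=0.000: state=(0.470, -0.480)
step 1 (dt=0.02): k1=(1.613, 0.132), k2=(1.625, 0.133), k3=(1.625, 0.133), k4=(1.636, 0.134); state += dt/6·(k1+2k2+2k3+k4)
t=0.020: state=(0.502, -0.477)
t=0.040: state=(0.535, -0.475)
t=0.060: state=(0.569, -0.472)
continuing one RK4 step at a time; state shown every 25 steps (Δt=0.5):
t=0.500: state=(1.339, -0.398)
t=1.000: state=(1.901, -0.288)
t=1.500: state=(2.041, -0.168)
t=2.000: state=(2.041, -0.050)
t=2.500: state=(2.012, 0.063)
t=3.000: state=(1.977, 0.171)
t=3.500: state=(1.941, 0.273)
t=4.000: state=(1.905, 0.371)
t=4.500: state=(1.869, 0.465)
t=5.000: state=(1.832, 0.553)
t=5.500: state=(1.795, 0.637)
t=6.000: state=(1.759, 0.717)
t=6.500: state=(1.722, 0.793)
t=7.000: state=(1.684, 0.865)
t=7.500: state=(1.647, 0.932)
t=8.000: state=(1.608, 0.996)
t=8.500: state=(1.570, 1.057)
t=9.000: state=(1.530, 1.113)
t=9.500: state=(1.490, 1.167)
t=10.000: state=(1.449, 1.216)
t=10.500: state=(1.407, 1.263)
t=11.000: state=(1.363, 1.306)
t=11.440: state=(1.323, 1.341)
largest grid value and its neighbours: v(1.700)=2.04776, v(1.720)=2.04779, v(1.740)=2.04773
parabola through these three points peaks at t≈1.716 with v≈2.04779

max v = 2.048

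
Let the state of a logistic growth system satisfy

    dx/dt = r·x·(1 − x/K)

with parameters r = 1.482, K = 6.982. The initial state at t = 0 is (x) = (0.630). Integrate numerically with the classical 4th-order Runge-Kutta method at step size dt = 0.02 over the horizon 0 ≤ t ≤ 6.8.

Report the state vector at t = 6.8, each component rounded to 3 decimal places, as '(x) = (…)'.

t=0.000: state=(0.630)
step 1 (dt=0.02): k1=(0.849), k2=(0.860), k3=(0.860), k4=(0.870); state += dt/6·(k1+2k2+2k3+k4)
t=0.020: state=(0.647)
t=0.040: state=(0.665)
t=0.060: state=(0.683)
continuing one RK4 step at a time; state shown every 25 steps (Δt=0.5):
t=0.500: state=(1.203)
t=1.000: state=(2.122)
t=1.500: state=(3.338)
t=2.000: state=(4.592)
t=2.500: state=(5.594)
t=3.000: state=(6.244)
t=3.500: state=(6.610)
t=4.000: state=(6.799)
t=4.500: state=(6.894)
t=5.000: state=(6.940)
t=5.500: state=(6.962)
t=6.000: state=(6.972)
t=6.500: state=(6.977)
t=6.800: state=(6.979)

(x) = (6.979)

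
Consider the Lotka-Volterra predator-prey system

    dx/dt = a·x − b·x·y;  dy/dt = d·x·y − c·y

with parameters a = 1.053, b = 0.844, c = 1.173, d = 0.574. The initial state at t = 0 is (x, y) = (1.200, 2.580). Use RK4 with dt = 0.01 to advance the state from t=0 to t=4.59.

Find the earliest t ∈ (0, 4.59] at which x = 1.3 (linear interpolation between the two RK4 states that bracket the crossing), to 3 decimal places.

t=0.000: state=(1.200, 2.580)
step 1 (dt=0.01): k1=(-1.349, -1.249), k2=(-1.336, -1.256), k3=(-1.336, -1.256), k4=(-1.322, -1.263); state += dt/6·(k1+2k2+2k3+k4)
t=0.010: state=(1.187, 2.567)
t=0.020: state=(1.174, 2.555)
t=0.030: state=(1.161, 2.542)
continuing one RK4 step at a time; state shown every 20 steps (Δt=0.2):
t=0.200: state=(0.980, 2.310)
t=0.400: state=(0.839, 2.027)
t=0.600: state=(0.753, 1.756)
t=0.800: state=(0.706, 1.509)
t=1.000: state=(0.688, 1.293)
t=1.200: state=(0.694, 1.107)
t=1.400: state=(0.720, 0.949)
t=1.600: state=(0.766, 0.817)
t=1.800: state=(0.832, 0.708)
t=2.000: state=(0.918, 0.619)
t=2.200: state=(1.027, 0.548)
t=2.400: state=(1.162, 0.491)
t=2.570: state=(1.299, 0.453)
next step: t=2.580: state=(1.308, 0.451) — x has crossed 1.3
linear interpolation between t=2.570 (1.29890) and t=2.580 (1.30764) → t≈2.571

t = 2.571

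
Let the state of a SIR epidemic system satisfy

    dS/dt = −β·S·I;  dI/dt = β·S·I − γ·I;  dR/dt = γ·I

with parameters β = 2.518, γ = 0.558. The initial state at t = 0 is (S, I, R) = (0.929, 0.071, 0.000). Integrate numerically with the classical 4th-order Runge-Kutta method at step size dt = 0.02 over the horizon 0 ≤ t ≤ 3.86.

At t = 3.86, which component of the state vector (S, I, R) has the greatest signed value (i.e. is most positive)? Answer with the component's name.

largest component: R

t=0.000: state=(0.929, 0.071, 0.000)
step 1 (dt=0.02): k1=(-0.166, 0.126, 0.040), k2=(-0.169, 0.128, 0.040), k3=(-0.169, 0.128, 0.040), k4=(-0.171, 0.130, 0.041); state += dt/6·(k1+2k2+2k3+k4)
t=0.020: state=(0.926, 0.074, 0.001)
t=0.040: state=(0.922, 0.076, 0.002)
t=0.060: state=(0.919, 0.079, 0.003)
continuing one RK4 step at a time; state shown every 10 steps (Δt=0.2):
t=0.200: state=(0.890, 0.100, 0.009)
t=0.400: state=(0.838, 0.139, 0.023)
t=0.600: state=(0.773, 0.187, 0.041)
t=0.800: state=(0.694, 0.241, 0.065)
t=1.000: state=(0.606, 0.300, 0.095)
t=1.200: state=(0.513, 0.355, 0.131)
t=1.400: state=(0.424, 0.402, 0.174)
t=1.600: state=(0.343, 0.436, 0.221)
t=1.800: state=(0.274, 0.455, 0.271)
t=2.000: state=(0.217, 0.461, 0.322)
t=2.200: state=(0.173, 0.454, 0.373)
t=2.400: state=(0.138, 0.439, 0.423)
t=2.600: state=(0.111, 0.418, 0.471)
t=2.800: state=(0.090, 0.393, 0.516)
t=3.000: state=(0.075, 0.367, 0.559)
t=3.200: state=(0.063, 0.339, 0.598)
t=3.400: state=(0.053, 0.313, 0.634)
t=3.600: state=(0.046, 0.287, 0.668)
t=3.800: state=(0.040, 0.262, 0.698)
t=3.860: state=(0.038, 0.255, 0.707)
compare at T: S=0.038, I=0.255, R=0.707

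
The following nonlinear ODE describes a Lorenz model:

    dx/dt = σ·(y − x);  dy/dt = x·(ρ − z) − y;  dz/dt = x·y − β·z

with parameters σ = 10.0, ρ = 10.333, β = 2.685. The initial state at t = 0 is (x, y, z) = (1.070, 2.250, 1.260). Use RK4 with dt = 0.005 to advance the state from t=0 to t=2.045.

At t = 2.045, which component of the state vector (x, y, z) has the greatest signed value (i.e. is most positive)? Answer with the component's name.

t=0.000: state=(1.070, 2.250, 1.260)
step 1 (dt=0.005): k1=(11.800, 7.458, -0.976), k2=(11.691, 7.710, -0.882), k3=(11.700, 7.706, -0.883), k4=(11.600, 7.955, -0.789); state += dt/6·(k1+2k2+2k3+k4)
t=0.005: state=(1.128, 2.289, 1.256)
t=0.010: state=(1.186, 2.330, 1.252)
t=0.015: state=(1.243, 2.373, 1.250)
continuing one RK4 step at a time; state shown every 20 steps (Δt=0.1):
t=0.100: state=(2.212, 3.451, 1.382)
t=0.200: state=(3.710, 5.509, 2.231)
t=0.300: state=(5.806, 8.124, 4.613)
t=0.400: state=(7.961, 9.634, 9.141)
t=0.500: state=(8.486, 7.679, 13.587)
t=0.600: state=(6.613, 4.066, 14.293)
t=0.700: state=(4.173, 2.094, 12.294)
t=0.800: state=(2.641, 1.635, 9.915)
t=0.900: state=(2.044, 1.789, 7.914)
t=1.000: state=(2.033, 2.234, 6.402)
t=1.100: state=(2.411, 2.962, 5.396)
t=1.200: state=(3.138, 4.045, 4.978)
t=1.300: state=(4.226, 5.483, 5.356)
t=1.400: state=(5.582, 6.967, 6.822)
t=1.500: state=(6.778, 7.649, 9.297)
t=1.600: state=(7.082, 6.760, 11.620)
t=1.700: state=(6.224, 4.965, 12.330)
t=1.800: state=(4.886, 3.612, 11.469)
t=1.900: state=(3.851, 3.089, 10.009)
t=2.000: state=(3.367, 3.147, 8.612)
t=2.045: state=(3.315, 3.300, 8.087)
compare at T: x=3.315, y=3.300, z=8.087

largest component: z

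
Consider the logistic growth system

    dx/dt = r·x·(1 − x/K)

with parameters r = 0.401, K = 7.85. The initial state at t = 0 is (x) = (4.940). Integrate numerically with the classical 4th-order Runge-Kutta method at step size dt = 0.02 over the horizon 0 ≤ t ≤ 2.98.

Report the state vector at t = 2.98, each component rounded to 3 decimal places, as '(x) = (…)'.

(x) = (6.662)

t=0.000: state=(4.940)
step 1 (dt=0.02): k1=(0.734), k2=(0.734), k3=(0.734), k4=(0.733); state += dt/6·(k1+2k2+2k3+k4)
t=0.020: state=(4.955)
t=0.040: state=(4.969)
t=0.060: state=(4.984)
continuing one RK4 step at a time; state shown every 5 steps (Δt=0.1):
t=0.100: state=(5.013)
t=0.200: state=(5.085)
t=0.300: state=(5.157)
t=0.400: state=(5.227)
t=0.500: state=(5.297)
t=0.600: state=(5.365)
t=0.700: state=(5.433)
t=0.800: state=(5.499)
t=0.900: state=(5.565)
t=1.000: state=(5.629)
t=1.100: state=(5.693)
t=1.200: state=(5.755)
t=1.300: state=(5.816)
t=1.400: state=(5.876)
t=1.500: state=(5.934)
t=1.600: state=(5.992)
t=1.700: state=(6.048)
t=1.800: state=(6.103)
t=1.900: state=(6.157)
t=2.000: state=(6.210)
t=2.100: state=(6.261)
t=2.200: state=(6.311)
t=2.300: state=(6.360)
t=2.400: state=(6.408)
t=2.500: state=(6.455)
t=2.600: state=(6.500)
t=2.700: state=(6.544)
t=2.800: state=(6.587)
t=2.900: state=(6.629)
t=2.980: state=(6.662)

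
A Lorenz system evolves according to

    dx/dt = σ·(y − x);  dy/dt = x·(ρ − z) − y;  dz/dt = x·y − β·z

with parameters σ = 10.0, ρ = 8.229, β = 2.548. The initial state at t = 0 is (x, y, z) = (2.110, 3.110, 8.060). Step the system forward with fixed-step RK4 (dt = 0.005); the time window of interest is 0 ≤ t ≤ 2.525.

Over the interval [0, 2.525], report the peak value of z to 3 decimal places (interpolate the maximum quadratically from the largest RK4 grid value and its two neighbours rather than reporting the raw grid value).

max z = 8.336

t=0.000: state=(2.110, 3.110, 8.060)
step 1 (dt=0.005): k1=(10.000, -2.753, -13.975), k2=(9.681, -2.668, -13.823), k3=(9.691, -2.669, -13.826), k4=(9.382, -2.583, -13.677); state += dt/6·(k1+2k2+2k3+k4)
t=0.005: state=(2.158, 3.097, 7.991)
t=0.010: state=(2.204, 3.084, 7.923)
t=0.015: state=(2.247, 3.073, 7.857)
continuing one RK4 step at a time; state shown every 20 steps (Δt=0.1):
t=0.100: state=(2.686, 3.005, 6.905)
t=0.200: state=(2.943, 3.190, 6.121)
t=0.300: state=(3.235, 3.582, 5.666)
t=0.400: state=(3.642, 4.106, 5.561)
t=0.500: state=(4.142, 4.664, 5.826)
t=0.600: state=(4.645, 5.106, 6.429)
t=0.700: state=(5.014, 5.266, 7.220)
t=0.800: state=(5.118, 5.069, 7.930)
t=0.900: state=(4.930, 4.623, 8.305)
t=1.000: state=(4.555, 4.143, 8.267)
t=1.100: state=(4.158, 3.797, 7.922)
t=1.200: state=(3.863, 3.642, 7.444)
t=1.300: state=(3.723, 3.663, 6.983)
t=1.400: state=(3.738, 3.822, 6.639)
t=1.500: state=(3.879, 4.070, 6.471)
t=1.600: state=(4.103, 4.351, 6.501)
t=1.700: state=(4.353, 4.593, 6.715)
t=1.800: state=(4.562, 4.729, 7.049)
t=1.900: state=(4.672, 4.719, 7.399)
t=2.000: state=(4.654, 4.576, 7.654)
t=2.100: state=(4.529, 4.365, 7.746)
t=2.200: state=(4.349, 4.165, 7.671)
t=2.300: state=(4.179, 4.031, 7.482)
t=2.400: state=(4.064, 3.985, 7.251)
t=2.500: state=(4.024, 4.023, 7.045)
t=2.525: state=(4.026, 4.044, 7.003)
largest grid value and its neighbours: z(0.935)=8.33582, z(0.940)=8.33613, z(0.945)=8.33544
parabola through these three points peaks at t≈0.939 with z≈8.33615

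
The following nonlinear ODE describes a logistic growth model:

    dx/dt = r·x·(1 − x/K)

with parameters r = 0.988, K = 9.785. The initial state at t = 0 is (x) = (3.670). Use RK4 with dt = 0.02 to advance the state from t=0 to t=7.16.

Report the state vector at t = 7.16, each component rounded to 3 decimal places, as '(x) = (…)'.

t=0.000: state=(3.670)
step 1 (dt=0.02): k1=(2.266), k2=(2.272), k3=(2.272), k4=(2.277); state += dt/6·(k1+2k2+2k3+k4)
t=0.020: state=(3.715)
t=0.040: state=(3.761)
t=0.060: state=(3.807)
continuing one RK4 step at a time; state shown every 25 steps (Δt=0.5):
t=0.500: state=(4.852)
t=1.000: state=(6.039)
t=1.500: state=(7.098)
t=2.000: state=(7.949)
t=2.500: state=(8.576)
t=3.000: state=(9.010)
t=3.500: state=(9.297)
t=4.000: state=(9.481)
t=4.500: state=(9.597)
t=5.000: state=(9.670)
t=5.500: state=(9.714)
t=6.000: state=(9.742)
t=6.500: state=(9.759)
t=7.000: state=(9.769)
t=7.160: state=(9.771)

(x) = (9.771)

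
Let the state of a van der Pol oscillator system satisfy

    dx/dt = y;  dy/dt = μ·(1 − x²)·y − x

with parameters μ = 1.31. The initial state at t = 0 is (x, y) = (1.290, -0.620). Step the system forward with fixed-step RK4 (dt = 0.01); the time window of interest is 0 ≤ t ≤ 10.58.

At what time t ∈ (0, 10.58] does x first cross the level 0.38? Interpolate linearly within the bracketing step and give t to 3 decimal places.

t = 0.869

t=0.000: state=(1.290, -0.620)
step 1 (dt=0.01): k1=(-0.620, -0.751), k2=(-0.624, -0.751), k3=(-0.624, -0.751), k4=(-0.628, -0.751); state += dt/6·(k1+2k2+2k3+k4)
t=0.010: state=(1.284, -0.628)
t=0.020: state=(1.277, -0.635)
t=0.030: state=(1.271, -0.643)
continuing one RK4 step at a time; state shown every 50 steps (Δt=0.5):
t=0.500: state=(0.877, -1.069)
t=0.860: state=(0.396, -1.668)
next step: t=0.870: state=(0.379, -1.690) — x has crossed 0.38
linear interpolation between t=0.860 (0.39555) and t=0.870 (0.37876) → t≈0.869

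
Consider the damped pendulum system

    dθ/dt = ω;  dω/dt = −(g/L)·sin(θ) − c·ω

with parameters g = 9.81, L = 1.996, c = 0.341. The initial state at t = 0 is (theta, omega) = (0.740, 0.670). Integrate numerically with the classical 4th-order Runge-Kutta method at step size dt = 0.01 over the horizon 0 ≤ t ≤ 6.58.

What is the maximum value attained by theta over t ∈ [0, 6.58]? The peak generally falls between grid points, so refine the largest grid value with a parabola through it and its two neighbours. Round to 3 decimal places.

t=0.000: state=(0.740, 0.670)
step 1 (dt=0.01): k1=(0.670, -3.542), k2=(0.652, -3.549), k3=(0.652, -3.548), k4=(0.635, -3.554); state += dt/6·(k1+2k2+2k3+k4)
t=0.010: state=(0.747, 0.635)
t=0.020: state=(0.753, 0.599)
t=0.030: state=(0.759, 0.563)
continuing one RK4 step at a time; state shown every 25 steps (Δt=0.25):
t=0.250: state=(0.796, -0.219)
t=0.500: state=(0.641, -0.988)
t=0.750: state=(0.327, -1.461)
t=1.000: state=(-0.053, -1.499)
t=1.250: state=(-0.387, -1.108)
t=1.500: state=(-0.585, -0.453)
t=1.750: state=(-0.608, 0.260)
t=2.000: state=(-0.465, 0.852)
t=2.250: state=(-0.205, 1.174)
t=2.500: state=(0.092, 1.141)
t=2.750: state=(0.339, 0.786)
t=3.000: state=(0.470, 0.246)
t=3.250: state=(0.460, -0.314)
t=3.500: state=(0.323, -0.747)
t=3.750: state=(0.107, -0.939)
t=4.000: state=(-0.122, -0.849)
t=4.250: state=(-0.298, -0.525)
t=4.500: state=(-0.375, -0.082)
t=4.750: state=(-0.340, 0.346)
t=5.000: state=(-0.213, 0.646)
t=5.250: state=(-0.035, 0.739)
t=5.500: state=(0.138, 0.613)
t=5.750: state=(0.258, 0.324)
t=6.000: state=(0.295, -0.033)
t=6.250: state=(0.245, -0.351)
t=6.500: state=(0.130, -0.545)
t=6.580: state=(0.085, -0.572)
largest grid value and its neighbours: theta(0.180)=0.80263, theta(0.190)=0.80272, theta(0.200)=0.80245
parabola through these three points peaks at t≈0.187 with theta≈0.80273

max theta = 0.803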